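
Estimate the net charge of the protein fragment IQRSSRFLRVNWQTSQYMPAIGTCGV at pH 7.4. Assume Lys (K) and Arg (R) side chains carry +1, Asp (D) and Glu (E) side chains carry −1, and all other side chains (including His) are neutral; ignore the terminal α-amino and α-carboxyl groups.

Positive (K, R): R3, R6, R9 → +3.
Negative (D, E): none → −0.
Net charge = (+3) + (−0) = +3.

+3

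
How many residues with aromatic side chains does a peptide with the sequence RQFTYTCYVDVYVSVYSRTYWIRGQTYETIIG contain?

The aromatic amino acids are Phe (F, benzyl), Trp (W, indole), and Tyr (Y, phenol).
Matching residues: F3, Y5, Y8, Y12, Y16, Y20, W21, Y27.

8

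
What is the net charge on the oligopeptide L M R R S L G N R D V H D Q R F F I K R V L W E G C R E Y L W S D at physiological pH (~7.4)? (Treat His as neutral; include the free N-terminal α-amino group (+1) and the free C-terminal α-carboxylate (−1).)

At pH ~7.4 the Lys and Arg side chains are protonated (+1), the Asp and Glu side chains are deprotonated (−1), and with His taken as neutral all other side chains carry no charge.
Positive (K, R): R3, R4, R9, R15, K19, R20, R27 → +7.
Negative (D, E): D10, D13, E24, E28, D33 → −5.
The N-terminus (+1) and C-terminus (−1) cancel.
Net charge = (+7) + (−5) = +2.

+2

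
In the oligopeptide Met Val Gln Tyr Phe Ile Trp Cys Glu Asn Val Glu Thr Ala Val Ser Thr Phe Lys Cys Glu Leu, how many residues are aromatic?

4

The aromatic amino acids are Phe (F, benzyl), Trp (W, indole), and Tyr (Y, phenol).
Matching residues: Tyr4, Phe5, Trp7, Phe18.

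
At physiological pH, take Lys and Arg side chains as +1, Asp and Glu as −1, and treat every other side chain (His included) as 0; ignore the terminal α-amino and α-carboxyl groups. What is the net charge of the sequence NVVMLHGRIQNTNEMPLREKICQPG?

+1

Positive (K, R): R8, R18, K20 → +3.
Negative (D, E): E14, E19 → −2.
Net charge = (+3) + (−2) = +1.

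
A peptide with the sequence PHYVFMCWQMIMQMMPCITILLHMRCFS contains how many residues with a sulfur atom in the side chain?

Only Cys (C) and Met (M) have a sulfur atom in the side chain.
Matching residues: M6, C7, M10, M12, M14, M15, C17, M24, C26.

9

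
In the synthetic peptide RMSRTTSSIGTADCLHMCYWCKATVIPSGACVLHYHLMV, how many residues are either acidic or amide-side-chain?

1

Acidic: D, E. Amide-side-chain: N, Q.
Acidic residues here: D13 (1).
Amide-side-chain residues here: none (0).
The two groups share no amino acid, so total = 1 + 0 = 1.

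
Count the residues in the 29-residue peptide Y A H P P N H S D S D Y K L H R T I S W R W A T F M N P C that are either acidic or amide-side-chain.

4

Acidic: D, E. Amide-side-chain: N, Q.
Acidic residues here: D9, D11 (2).
Amide-side-chain residues here: N6, N27 (2).
The two groups share no amino acid, so total = 2 + 2 = 4.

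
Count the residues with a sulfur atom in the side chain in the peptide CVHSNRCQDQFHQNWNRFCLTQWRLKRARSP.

Cysteine (C, thiol) and methionine (M, thioether) are the two sulfur-containing amino acids.
Matching residues: C1, C7, C19.

3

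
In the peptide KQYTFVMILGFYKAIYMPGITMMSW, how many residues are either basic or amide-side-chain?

Basic: H, K, R. Amide-side-chain: N, Q.
Basic residues here: K1, K13 (2).
Amide-side-chain residues here: Q2 (1).
The two groups share no amino acid, so total = 2 + 1 = 3.

3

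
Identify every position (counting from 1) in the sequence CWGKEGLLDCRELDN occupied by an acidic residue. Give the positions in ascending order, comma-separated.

5, 9, 12, 14

Only D (aspartate) and E (glutamate) carry a side-chain carboxylic acid.
Matching residues: E5, D9, E12, D14.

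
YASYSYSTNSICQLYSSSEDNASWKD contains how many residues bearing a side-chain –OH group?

13

The –OH-bearing residues are Ser, Thr (aliphatic alcohols), and Tyr (phenol).
Matching residues: Y1, S3, Y4, S5, Y6, S7, T8, S10, Y15, S16, S17, S18, S23.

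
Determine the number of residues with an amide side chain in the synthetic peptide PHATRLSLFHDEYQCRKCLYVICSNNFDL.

Only N (asparagine) and Q (glutamine) carry a side-chain carboxamide.
Matching residues: Q14, N25, N26.

3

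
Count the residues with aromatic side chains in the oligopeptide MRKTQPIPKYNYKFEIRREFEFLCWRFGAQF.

The aromatic amino acids are Phe (F, benzyl), Trp (W, indole), and Tyr (Y, phenol).
Matching residues: Y10, Y12, F14, F20, F22, W25, F27, F31.

8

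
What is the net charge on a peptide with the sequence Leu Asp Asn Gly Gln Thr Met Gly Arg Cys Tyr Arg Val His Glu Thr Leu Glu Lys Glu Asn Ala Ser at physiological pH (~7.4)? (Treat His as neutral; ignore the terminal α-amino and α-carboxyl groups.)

-1

The side chains ionized at physiological pH are Lys/Arg (+1) and Asp/Glu (−1); with His treated as neutral, nothing else contributes.
Positive (K, R): Arg9, Arg12, Lys19 → +3.
Negative (D, E): Asp2, Glu15, Glu18, Glu20 → −4.
Net charge = (+3) + (−4) = −1.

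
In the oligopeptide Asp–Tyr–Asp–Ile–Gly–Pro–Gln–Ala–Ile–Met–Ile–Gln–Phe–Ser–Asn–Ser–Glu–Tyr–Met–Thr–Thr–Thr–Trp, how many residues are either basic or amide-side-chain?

3

Basic: H, K, R. Amide-side-chain: N, Q.
Basic residues here: none (0).
Amide-side-chain residues here: Gln7, Gln12, Asn15 (3).
The two groups share no amino acid, so total = 0 + 3 = 3.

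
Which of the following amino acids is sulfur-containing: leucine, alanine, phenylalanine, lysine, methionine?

Only Cys (C) and Met (M) have a sulfur atom in the side chain.
Of the listed options, only methionine belongs to this group.

methionine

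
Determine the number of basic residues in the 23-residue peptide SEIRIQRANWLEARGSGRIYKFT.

5

K, R, and H are the three residues with basic side chains (ε-amine, guanidinium, and imidazole respectively).
Matching residues: R4, R7, R14, R18, K21.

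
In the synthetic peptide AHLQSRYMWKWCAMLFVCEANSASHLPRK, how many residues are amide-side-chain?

Asparagine (N) and glutamine (Q) have uncharged amide side chains.
Matching residues: Q4, N21.

2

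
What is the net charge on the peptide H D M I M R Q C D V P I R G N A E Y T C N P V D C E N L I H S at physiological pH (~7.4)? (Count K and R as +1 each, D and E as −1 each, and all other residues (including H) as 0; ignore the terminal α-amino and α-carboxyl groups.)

Positive (K, R): R6, R13 → +2.
Negative (D, E): D2, D9, E17, D24, E26 → −5.
Net charge = (+2) + (−5) = −3.

-3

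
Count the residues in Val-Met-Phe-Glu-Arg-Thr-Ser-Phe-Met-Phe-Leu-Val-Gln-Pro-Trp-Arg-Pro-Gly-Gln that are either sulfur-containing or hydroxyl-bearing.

Sulfur-containing: C, M. Hydroxyl-bearing: S, T, Y.
Sulfur-containing residues here: Met2, Met9 (2).
Hydroxyl-bearing residues here: Thr6, Ser7 (2).
The two groups share no amino acid, so total = 2 + 2 = 4.

4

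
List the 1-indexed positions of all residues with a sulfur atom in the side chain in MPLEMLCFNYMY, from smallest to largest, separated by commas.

Cysteine (C, thiol) and methionine (M, thioether) are the two sulfur-containing amino acids.
Matching residues: M1, M5, C7, M11.

1, 5, 7, 11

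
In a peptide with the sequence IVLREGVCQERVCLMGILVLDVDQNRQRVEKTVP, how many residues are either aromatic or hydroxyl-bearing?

1

Aromatic: F, W, Y. Hydroxyl-bearing: S, T, Y.
Aromatic residues here: none (0).
Hydroxyl-bearing residues here: T32 (1).
(Y belongs to both groups, but none appear in this sequence.) Total = 0 + 1 = 1.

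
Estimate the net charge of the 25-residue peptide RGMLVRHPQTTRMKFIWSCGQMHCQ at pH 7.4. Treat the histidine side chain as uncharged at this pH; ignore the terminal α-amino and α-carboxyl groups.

+4

The side chains ionized at physiological pH are Lys/Arg (+1) and Asp/Glu (−1); with His treated as neutral, nothing else contributes.
Positive (K, R): R1, R6, R12, K14 → +4.
Negative (D, E): none → −0.
Net charge = (+4) + (−0) = +4.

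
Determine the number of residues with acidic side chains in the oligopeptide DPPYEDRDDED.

Aspartate (D) and glutamate (E) have carboxylic-acid side chains and are the acidic amino acids.
Matching residues: D1, E5, D6, D8, D9, E10, D11.

7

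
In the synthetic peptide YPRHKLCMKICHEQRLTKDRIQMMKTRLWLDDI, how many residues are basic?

10

Lysine (K), arginine (R), and histidine (H) have basic, nitrogen-containing side chains.
Matching residues: R3, H4, K5, K9, H12, R15, K18, R20, K25, R27.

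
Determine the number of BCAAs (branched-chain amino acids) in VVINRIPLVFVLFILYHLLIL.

14

Valine (V), leucine (L), and isoleucine (I) are the branched-chain amino acids.
Matching residues: V1, V2, I3, I6, L8, V9, V11, L12, I14, L15, L18, L19, I20, L21.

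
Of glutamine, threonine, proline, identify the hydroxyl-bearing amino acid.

The –OH-bearing residues are Ser, Thr (aliphatic alcohols), and Tyr (phenol).
Of the listed options, only threonine belongs to this group.

threonine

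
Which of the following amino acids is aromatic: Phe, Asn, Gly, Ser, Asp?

Phenylalanine (F), tryptophan (W), and tyrosine (Y) have aromatic ring side chains.
Of the listed options, only Phe belongs to this group.

Phe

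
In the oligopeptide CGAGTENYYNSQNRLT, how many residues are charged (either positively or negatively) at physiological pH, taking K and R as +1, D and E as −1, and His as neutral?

Charged side chains at pH ~7.4: K, R (positive); D, E (negative).
Matching residues: E6, R14.

2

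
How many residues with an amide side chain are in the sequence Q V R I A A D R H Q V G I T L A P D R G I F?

Only N (asparagine) and Q (glutamine) carry a side-chain carboxamide.
Matching residues: Q1, Q10.

2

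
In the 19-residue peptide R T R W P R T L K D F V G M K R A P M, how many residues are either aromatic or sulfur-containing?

4

Aromatic: F, W, Y. Sulfur-containing: C, M.
Aromatic residues here: W4, F11 (2).
Sulfur-containing residues here: M14, M19 (2).
The two groups share no amino acid, so total = 2 + 2 = 4.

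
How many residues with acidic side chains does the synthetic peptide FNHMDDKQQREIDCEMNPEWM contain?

The acidic residues are Asp (D) and Glu (E), whose side chains end in a carboxylate group.
Matching residues: D5, D6, E11, D13, E15, E19.

6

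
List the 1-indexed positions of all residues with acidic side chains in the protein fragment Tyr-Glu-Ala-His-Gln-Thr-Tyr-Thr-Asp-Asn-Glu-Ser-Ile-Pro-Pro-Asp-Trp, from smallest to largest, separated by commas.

2, 9, 11, 16

Only D (aspartate) and E (glutamate) carry a side-chain carboxylic acid.
Matching residues: Glu2, Asp9, Glu11, Asp16.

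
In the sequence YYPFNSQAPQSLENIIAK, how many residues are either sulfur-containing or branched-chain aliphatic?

3

Sulfur-containing: C, M. Branched-chain aliphatic: I, L, V.
Sulfur-containing residues here: none (0).
Branched-chain aliphatic residues here: L12, I15, I16 (3).
The two groups share no amino acid, so total = 0 + 3 = 3.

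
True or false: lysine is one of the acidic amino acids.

The acidic residues are Asp (D) and Glu (E), whose side chains end in a carboxylate group.
Lysine is not in this group.

False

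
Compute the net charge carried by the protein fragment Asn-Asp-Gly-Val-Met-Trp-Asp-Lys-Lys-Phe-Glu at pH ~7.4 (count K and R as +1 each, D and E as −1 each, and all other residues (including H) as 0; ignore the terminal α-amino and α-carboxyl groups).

Positive (K, R): Lys8, Lys9 → +2.
Negative (D, E): Asp2, Asp7, Glu11 → −3.
Net charge = (+2) + (−3) = −1.

-1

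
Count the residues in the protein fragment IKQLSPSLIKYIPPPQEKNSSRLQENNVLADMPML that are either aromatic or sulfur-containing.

Aromatic: F, W, Y. Sulfur-containing: C, M.
Aromatic residues here: Y11 (1).
Sulfur-containing residues here: M32, M34 (2).
The two groups share no amino acid, so total = 1 + 2 = 3.

3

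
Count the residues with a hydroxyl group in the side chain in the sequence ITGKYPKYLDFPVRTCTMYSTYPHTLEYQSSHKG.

13

Serine (S), threonine (T), and tyrosine (Y) each carry a hydroxyl group on the side chain.
Matching residues: T2, Y5, Y8, T15, T17, Y19, S20, T21, Y22, T25, Y28, S30, S31.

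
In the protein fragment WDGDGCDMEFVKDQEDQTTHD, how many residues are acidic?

8

Only D (aspartate) and E (glutamate) carry a side-chain carboxylic acid.
Matching residues: D2, D4, D7, E9, D13, E15, D16, D21.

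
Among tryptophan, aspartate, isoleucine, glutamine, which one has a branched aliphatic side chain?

isoleucine

V, L, and I make up the branched-chain aliphatic group.
Of the listed options, only isoleucine belongs to this group.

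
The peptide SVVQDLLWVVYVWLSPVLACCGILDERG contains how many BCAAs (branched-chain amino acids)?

12

V, L, and I make up the branched-chain aliphatic group.
Matching residues: V2, V3, L6, L7, V9, V10, V12, L14, V17, L18, I23, L24.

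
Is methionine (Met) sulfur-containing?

Cysteine (C, thiol) and methionine (M, thioether) are the two sulfur-containing amino acids.
Methionine is in this group.

Yes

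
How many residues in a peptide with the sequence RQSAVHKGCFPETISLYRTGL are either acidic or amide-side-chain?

2

Acidic: D, E. Amide-side-chain: N, Q.
Acidic residues here: E12 (1).
Amide-side-chain residues here: Q2 (1).
The two groups share no amino acid, so total = 1 + 1 = 2.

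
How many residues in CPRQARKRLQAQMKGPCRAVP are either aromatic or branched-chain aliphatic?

2

Aromatic: F, W, Y. Branched-chain aliphatic: I, L, V.
Aromatic residues here: none (0).
Branched-chain aliphatic residues here: L9, V20 (2).
The two groups share no amino acid, so total = 0 + 2 = 2.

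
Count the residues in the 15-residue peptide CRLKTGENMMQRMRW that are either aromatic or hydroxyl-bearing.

2

Aromatic: F, W, Y. Hydroxyl-bearing: S, T, Y.
Aromatic residues here: W15 (1).
Hydroxyl-bearing residues here: T5 (1).
(Y belongs to both groups, but none appear in this sequence.) Total = 1 + 1 = 2.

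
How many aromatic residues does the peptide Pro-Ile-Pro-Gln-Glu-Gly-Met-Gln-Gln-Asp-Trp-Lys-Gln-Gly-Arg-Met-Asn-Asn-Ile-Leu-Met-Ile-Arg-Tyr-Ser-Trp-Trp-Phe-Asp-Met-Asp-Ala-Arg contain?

F, W, and Y each carry an aromatic ring on the side chain.
Matching residues: Trp11, Tyr24, Trp26, Trp27, Phe28.

5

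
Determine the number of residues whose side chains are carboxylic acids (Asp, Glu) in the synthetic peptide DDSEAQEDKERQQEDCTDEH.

10

Matching residues: D1, D2, E4, E7, D8, E10, E14, D15, D18, E19.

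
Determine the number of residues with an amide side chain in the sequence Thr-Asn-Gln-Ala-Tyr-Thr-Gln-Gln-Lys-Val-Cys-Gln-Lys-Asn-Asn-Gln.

8

Asparagine (N) and glutamine (Q) have uncharged amide side chains.
Matching residues: Asn2, Gln3, Gln7, Gln8, Gln12, Asn14, Asn15, Gln16.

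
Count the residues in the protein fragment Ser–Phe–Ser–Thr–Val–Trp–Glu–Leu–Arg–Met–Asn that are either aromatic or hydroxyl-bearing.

Aromatic: F, W, Y. Hydroxyl-bearing: S, T, Y.
Aromatic residues here: Phe2, Trp6 (2).
Hydroxyl-bearing residues here: Ser1, Ser3, Thr4 (3).
(Y belongs to both groups, but none appear in this sequence.) Total = 2 + 3 = 5.

5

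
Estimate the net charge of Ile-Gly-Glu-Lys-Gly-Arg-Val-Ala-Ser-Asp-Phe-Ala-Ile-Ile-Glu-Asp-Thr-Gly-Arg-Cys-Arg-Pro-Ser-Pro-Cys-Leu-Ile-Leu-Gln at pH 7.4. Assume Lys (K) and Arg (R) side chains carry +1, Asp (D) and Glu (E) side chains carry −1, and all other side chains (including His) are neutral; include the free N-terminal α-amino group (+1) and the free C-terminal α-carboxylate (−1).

0

Positive (K, R): Lys4, Arg6, Arg19, Arg21 → +4.
Negative (D, E): Glu3, Asp10, Glu15, Asp16 → −4.
The N-terminus (+1) and C-terminus (−1) cancel.
Net charge = (+4) + (−4) = 0.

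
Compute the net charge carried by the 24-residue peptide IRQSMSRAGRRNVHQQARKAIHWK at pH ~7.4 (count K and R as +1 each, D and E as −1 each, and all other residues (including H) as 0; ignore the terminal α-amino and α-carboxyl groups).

Positive (K, R): R2, R7, R10, R11, R18, K19, K24 → +7.
Negative (D, E): none → −0.
Net charge = (+7) + (−0) = +7.

+7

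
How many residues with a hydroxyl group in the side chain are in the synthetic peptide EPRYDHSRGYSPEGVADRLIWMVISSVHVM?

S, T, and Y are the three residues with a side-chain hydroxyl.
Matching residues: Y4, S7, Y10, S11, S25, S26.

6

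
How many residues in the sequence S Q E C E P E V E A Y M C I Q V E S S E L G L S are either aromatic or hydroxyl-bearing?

Aromatic: F, W, Y. Hydroxyl-bearing: S, T, Y.
Aromatic residues here: Y11 (1).
Hydroxyl-bearing residues here: S1, Y11, S18, S19, S24 (5).
Y is in both groups, so the 1 Y residue must not be double-counted.
Total = 1 + 5 − 1 = 5.

5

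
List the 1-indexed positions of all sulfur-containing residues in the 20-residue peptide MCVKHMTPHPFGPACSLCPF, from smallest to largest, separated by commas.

1, 2, 6, 15, 18

Only Cys (C) and Met (M) have a sulfur atom in the side chain.
Matching residues: M1, C2, M6, C15, C18.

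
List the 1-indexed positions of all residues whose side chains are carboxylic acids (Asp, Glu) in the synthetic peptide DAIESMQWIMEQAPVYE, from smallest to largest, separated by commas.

1, 4, 11, 17

Matching residues: D1, E4, E11, E17.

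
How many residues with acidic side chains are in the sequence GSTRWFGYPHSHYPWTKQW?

0

Aspartate (D) and glutamate (E) have carboxylic-acid side chains and are the acidic amino acids.
None of the 19 residues belong to this group.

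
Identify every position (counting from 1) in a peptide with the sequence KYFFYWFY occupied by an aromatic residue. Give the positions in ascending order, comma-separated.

Phenylalanine (F), tryptophan (W), and tyrosine (Y) have aromatic ring side chains.
Matching residues: Y2, F3, F4, Y5, W6, F7, Y8.

2, 3, 4, 5, 6, 7, 8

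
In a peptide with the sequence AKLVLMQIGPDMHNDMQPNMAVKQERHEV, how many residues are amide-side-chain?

Only N (asparagine) and Q (glutamine) carry a side-chain carboxamide.
Matching residues: Q7, N14, Q17, N19, Q24.

5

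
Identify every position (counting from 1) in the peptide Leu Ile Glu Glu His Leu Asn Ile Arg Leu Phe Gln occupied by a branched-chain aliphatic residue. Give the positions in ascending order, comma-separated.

The BCAAs are Val, Leu, and Ile — aliphatic side chains with a branch point.
Matching residues: Leu1, Ile2, Leu6, Ile8, Leu10.

1, 2, 6, 8, 10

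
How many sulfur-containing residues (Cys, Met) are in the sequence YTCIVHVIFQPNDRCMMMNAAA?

Matching residues: C3, C15, M16, M17, M18.

5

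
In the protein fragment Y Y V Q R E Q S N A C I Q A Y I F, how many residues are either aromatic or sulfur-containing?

Aromatic: F, W, Y. Sulfur-containing: C, M.
Aromatic residues here: Y1, Y2, Y15, F17 (4).
Sulfur-containing residues here: C11 (1).
The two groups share no amino acid, so total = 4 + 1 = 5.

5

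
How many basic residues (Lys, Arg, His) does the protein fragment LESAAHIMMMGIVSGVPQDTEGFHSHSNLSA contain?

3

Matching residues: H6, H24, H26.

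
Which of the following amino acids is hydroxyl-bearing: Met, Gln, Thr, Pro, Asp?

Thr

S, T, and Y are the three residues with a side-chain hydroxyl.
Of the listed options, only Thr belongs to this group.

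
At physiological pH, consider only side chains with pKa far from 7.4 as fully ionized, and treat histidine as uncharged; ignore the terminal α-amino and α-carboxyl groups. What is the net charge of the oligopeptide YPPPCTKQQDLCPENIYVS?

-1

Near pH 7.4, K and R contribute +1 each, D and E contribute −1 each, and every other side chain (His included, as stated) is uncharged.
Positive (K, R): K7 → +1.
Negative (D, E): D10, E14 → −2.
Net charge = (+1) + (−2) = −1.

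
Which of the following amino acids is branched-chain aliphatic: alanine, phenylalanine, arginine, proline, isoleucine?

The BCAAs are Val, Leu, and Ile — aliphatic side chains with a branch point.
Of the listed options, only isoleucine belongs to this group.

isoleucine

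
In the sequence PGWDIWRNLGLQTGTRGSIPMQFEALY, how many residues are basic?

2

Lysine (K), arginine (R), and histidine (H) have basic, nitrogen-containing side chains.
Matching residues: R7, R16.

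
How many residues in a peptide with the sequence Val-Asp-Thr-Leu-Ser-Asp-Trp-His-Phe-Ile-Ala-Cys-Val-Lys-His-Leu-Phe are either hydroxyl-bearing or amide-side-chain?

2

Hydroxyl-bearing: S, T, Y. Amide-side-chain: N, Q.
Hydroxyl-bearing residues here: Thr3, Ser5 (2).
Amide-side-chain residues here: none (0).
The two groups share no amino acid, so total = 2 + 0 = 2.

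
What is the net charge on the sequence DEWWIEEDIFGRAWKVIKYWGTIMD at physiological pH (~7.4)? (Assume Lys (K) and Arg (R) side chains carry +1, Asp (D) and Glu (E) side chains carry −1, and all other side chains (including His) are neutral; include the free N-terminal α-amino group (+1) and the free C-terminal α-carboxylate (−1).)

-3

Positive (K, R): R12, K15, K18 → +3.
Negative (D, E): D1, E2, E6, E7, D8, D25 → −6.
The N-terminus (+1) and C-terminus (−1) cancel.
Net charge = (+3) + (−6) = −3.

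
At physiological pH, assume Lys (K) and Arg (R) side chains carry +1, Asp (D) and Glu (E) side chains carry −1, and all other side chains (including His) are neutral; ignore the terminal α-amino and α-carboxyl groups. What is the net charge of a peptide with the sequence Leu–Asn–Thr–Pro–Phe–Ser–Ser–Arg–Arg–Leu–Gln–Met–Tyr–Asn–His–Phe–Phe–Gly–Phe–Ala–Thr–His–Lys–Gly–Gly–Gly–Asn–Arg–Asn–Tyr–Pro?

+4

Positive (K, R): Arg8, Arg9, Lys23, Arg28 → +4.
Negative (D, E): none → −0.
Net charge = (+4) + (−0) = +4.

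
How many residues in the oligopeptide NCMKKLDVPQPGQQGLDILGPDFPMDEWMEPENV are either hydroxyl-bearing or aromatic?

Hydroxyl-bearing: S, T, Y. Aromatic: F, W, Y.
Hydroxyl-bearing residues here: none (0).
Aromatic residues here: F23, W28 (2).
(Y belongs to both groups, but none appear in this sequence.) Total = 0 + 2 = 2.

2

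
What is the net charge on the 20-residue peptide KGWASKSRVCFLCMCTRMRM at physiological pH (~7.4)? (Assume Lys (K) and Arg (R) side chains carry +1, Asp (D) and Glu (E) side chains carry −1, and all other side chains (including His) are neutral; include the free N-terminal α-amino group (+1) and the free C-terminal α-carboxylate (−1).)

+5

Positive (K, R): K1, K6, R8, R17, R19 → +5.
Negative (D, E): none → −0.
The N-terminus (+1) and C-terminus (−1) cancel.
Net charge = (+5) + (−0) = +5.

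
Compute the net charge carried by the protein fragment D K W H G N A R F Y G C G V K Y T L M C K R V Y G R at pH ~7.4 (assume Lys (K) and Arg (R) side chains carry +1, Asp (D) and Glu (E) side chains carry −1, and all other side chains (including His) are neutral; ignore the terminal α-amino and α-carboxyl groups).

Positive (K, R): K2, R8, K15, K21, R22, R26 → +6.
Negative (D, E): D1 → −1.
Net charge = (+6) + (−1) = +5.

+5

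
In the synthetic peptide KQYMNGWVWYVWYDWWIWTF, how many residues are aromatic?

Phenylalanine (F), tryptophan (W), and tyrosine (Y) have aromatic ring side chains.
Matching residues: Y3, W7, W9, Y10, W12, Y13, W15, W16, W18, F20.

10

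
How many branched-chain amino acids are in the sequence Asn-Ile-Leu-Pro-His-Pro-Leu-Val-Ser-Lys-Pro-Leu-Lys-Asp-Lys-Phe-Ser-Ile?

V, L, and I make up the branched-chain aliphatic group.
Matching residues: Ile2, Leu3, Leu7, Val8, Leu12, Ile18.

6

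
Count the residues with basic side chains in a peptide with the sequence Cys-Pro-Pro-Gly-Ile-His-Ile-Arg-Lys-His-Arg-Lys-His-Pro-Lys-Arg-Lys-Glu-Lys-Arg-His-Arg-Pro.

14

K, R, and H are the three residues with basic side chains (ε-amine, guanidinium, and imidazole respectively).
Matching residues: His6, Arg8, Lys9, His10, Arg11, Lys12, His13, Lys15, Arg16, Lys17, Lys19, Arg20, His21, Arg22.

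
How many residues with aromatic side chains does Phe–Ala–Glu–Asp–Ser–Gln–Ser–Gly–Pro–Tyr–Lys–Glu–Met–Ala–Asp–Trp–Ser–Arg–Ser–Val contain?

Phenylalanine (F), tryptophan (W), and tyrosine (Y) have aromatic ring side chains.
Matching residues: Phe1, Tyr10, Trp16.

3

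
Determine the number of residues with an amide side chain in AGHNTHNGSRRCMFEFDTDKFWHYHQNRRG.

4

Asparagine (N) and glutamine (Q) have uncharged amide side chains.
Matching residues: N4, N7, Q26, N27.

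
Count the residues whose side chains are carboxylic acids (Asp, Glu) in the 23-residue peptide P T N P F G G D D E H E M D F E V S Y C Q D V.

Matching residues: D8, D9, E10, E12, D14, E16, D22.

7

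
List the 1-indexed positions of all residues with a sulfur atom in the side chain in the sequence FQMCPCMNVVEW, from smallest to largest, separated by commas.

The sulfur-bearing residues are cysteine (–SH) and methionine (–S–CH₃).
Matching residues: M3, C4, C6, M7.

3, 4, 6, 7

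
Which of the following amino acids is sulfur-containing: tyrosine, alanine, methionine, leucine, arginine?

Cysteine (C, thiol) and methionine (M, thioether) are the two sulfur-containing amino acids.
Of the listed options, only methionine belongs to this group.

methionine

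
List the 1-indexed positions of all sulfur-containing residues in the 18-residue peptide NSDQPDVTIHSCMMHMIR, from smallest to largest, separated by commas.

The sulfur-bearing residues are cysteine (–SH) and methionine (–S–CH₃).
Matching residues: C12, M13, M14, M16.

12, 13, 14, 16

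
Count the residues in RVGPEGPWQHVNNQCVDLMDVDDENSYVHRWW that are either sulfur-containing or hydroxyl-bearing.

4

Sulfur-containing: C, M. Hydroxyl-bearing: S, T, Y.
Sulfur-containing residues here: C15, M19 (2).
Hydroxyl-bearing residues here: S26, Y27 (2).
The two groups share no amino acid, so total = 2 + 2 = 4.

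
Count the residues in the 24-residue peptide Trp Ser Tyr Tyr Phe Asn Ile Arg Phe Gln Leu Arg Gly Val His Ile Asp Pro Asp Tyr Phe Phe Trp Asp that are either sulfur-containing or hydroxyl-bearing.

Sulfur-containing: C, M. Hydroxyl-bearing: S, T, Y.
Sulfur-containing residues here: none (0).
Hydroxyl-bearing residues here: Ser2, Tyr3, Tyr4, Tyr20 (4).
The two groups share no amino acid, so total = 0 + 4 = 4.

4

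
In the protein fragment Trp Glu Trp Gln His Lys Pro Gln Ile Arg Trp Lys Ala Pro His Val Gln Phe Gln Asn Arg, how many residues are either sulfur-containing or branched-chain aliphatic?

2

Sulfur-containing: C, M. Branched-chain aliphatic: I, L, V.
Sulfur-containing residues here: none (0).
Branched-chain aliphatic residues here: Ile9, Val16 (2).
The two groups share no amino acid, so total = 0 + 2 = 2.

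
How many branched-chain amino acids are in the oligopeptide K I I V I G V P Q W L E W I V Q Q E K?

V, L, and I make up the branched-chain aliphatic group.
Matching residues: I2, I3, V4, I5, V7, L11, I14, V15.

8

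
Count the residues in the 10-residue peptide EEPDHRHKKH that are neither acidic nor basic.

1

Acidic: D, E. Basic: K, R, H. All other residues are neither.
Matching residues: P3.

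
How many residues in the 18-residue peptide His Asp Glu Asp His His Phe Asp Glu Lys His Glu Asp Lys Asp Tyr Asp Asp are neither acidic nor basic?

Acidic: D, E. Basic: K, R, H. All other residues are neither.
Matching residues: Phe7, Tyr16.

2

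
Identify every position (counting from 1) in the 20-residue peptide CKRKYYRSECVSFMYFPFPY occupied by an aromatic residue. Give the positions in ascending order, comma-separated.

The aromatic amino acids are Phe (F, benzyl), Trp (W, indole), and Tyr (Y, phenol).
Matching residues: Y5, Y6, F13, Y15, F16, F18, Y20.

5, 6, 13, 15, 16, 18, 20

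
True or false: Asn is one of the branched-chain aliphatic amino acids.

False

The BCAAs are Val, Leu, and Ile — aliphatic side chains with a branch point.
Asparagine is not in this group.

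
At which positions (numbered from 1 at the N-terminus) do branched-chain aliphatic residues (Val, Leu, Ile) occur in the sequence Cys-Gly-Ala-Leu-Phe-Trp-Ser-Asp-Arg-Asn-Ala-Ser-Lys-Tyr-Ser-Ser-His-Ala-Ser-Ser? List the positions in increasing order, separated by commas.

Matching residues: Leu4.

4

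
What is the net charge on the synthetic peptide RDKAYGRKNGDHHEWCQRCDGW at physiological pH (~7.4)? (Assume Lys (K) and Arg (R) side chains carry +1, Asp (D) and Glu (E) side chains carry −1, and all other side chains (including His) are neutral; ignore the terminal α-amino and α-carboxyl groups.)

+1

Positive (K, R): R1, K3, R7, K8, R18 → +5.
Negative (D, E): D2, D11, E14, D20 → −4.
Net charge = (+5) + (−4) = +1.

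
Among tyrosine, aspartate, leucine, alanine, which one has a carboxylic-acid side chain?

Aspartate (D) and glutamate (E) have carboxylic-acid side chains and are the acidic amino acids.
Of the listed options, only aspartate belongs to this group.

aspartate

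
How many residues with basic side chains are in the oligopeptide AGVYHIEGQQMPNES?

K, R, and H are the three residues with basic side chains (ε-amine, guanidinium, and imidazole respectively).
Matching residues: H5.

1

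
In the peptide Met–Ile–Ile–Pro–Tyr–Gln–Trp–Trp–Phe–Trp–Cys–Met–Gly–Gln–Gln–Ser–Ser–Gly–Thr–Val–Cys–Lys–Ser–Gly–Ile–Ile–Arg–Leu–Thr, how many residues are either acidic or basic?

Acidic: D, E. Basic: H, K, R.
Acidic residues here: none (0).
Basic residues here: Lys22, Arg27 (2).
The two groups share no amino acid, so total = 0 + 2 = 2.

2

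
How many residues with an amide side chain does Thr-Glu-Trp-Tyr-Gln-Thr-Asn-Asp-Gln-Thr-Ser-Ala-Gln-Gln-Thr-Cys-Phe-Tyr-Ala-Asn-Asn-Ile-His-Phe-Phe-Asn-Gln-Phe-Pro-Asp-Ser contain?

9

The amide-side-chain residues are Asn (N) and Gln (Q).
Matching residues: Gln5, Asn7, Gln9, Gln13, Gln14, Asn20, Asn21, Asn26, Gln27.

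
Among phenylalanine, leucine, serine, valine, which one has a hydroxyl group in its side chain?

serine

The –OH-bearing residues are Ser, Thr (aliphatic alcohols), and Tyr (phenol).
Of the listed options, only serine belongs to this group.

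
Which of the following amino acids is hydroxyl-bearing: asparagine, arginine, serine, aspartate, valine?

serine

Serine (S), threonine (T), and tyrosine (Y) each carry a hydroxyl group on the side chain.
Of the listed options, only serine belongs to this group.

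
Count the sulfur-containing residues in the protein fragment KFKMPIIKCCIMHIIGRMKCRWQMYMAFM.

9

Cysteine (C, thiol) and methionine (M, thioether) are the two sulfur-containing amino acids.
Matching residues: M4, C9, C10, M12, M18, C20, M24, M26, M29.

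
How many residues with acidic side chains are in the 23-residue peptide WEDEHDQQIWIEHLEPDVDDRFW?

9

Only D (aspartate) and E (glutamate) carry a side-chain carboxylic acid.
Matching residues: E2, D3, E4, D6, E12, E15, D17, D19, D20.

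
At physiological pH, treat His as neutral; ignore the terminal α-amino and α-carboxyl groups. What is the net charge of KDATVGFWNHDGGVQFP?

-1

The side chains ionized at physiological pH are Lys/Arg (+1) and Asp/Glu (−1); with His treated as neutral, nothing else contributes.
Positive (K, R): K1 → +1.
Negative (D, E): D2, D11 → −2.
Net charge = (+1) + (−2) = −1.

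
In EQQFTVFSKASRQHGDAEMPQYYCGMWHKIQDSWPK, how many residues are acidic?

The acidic residues are Asp (D) and Glu (E), whose side chains end in a carboxylate group.
Matching residues: E1, D16, E18, D32.

4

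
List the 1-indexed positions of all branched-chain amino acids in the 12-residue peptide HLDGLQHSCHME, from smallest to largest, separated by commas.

2, 5

The BCAAs are Val, Leu, and Ile — aliphatic side chains with a branch point.
Matching residues: L2, L5.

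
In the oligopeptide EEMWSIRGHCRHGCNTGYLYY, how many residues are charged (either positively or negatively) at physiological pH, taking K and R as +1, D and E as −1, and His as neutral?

Charged side chains at pH ~7.4: K, R (positive); D, E (negative).
Matching residues: E1, E2, R7, R11.

4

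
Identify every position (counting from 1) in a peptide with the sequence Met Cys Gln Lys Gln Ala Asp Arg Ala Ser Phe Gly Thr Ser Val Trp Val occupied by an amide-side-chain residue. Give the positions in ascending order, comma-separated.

3, 5

Asparagine (N) and glutamine (Q) have uncharged amide side chains.
Matching residues: Gln3, Gln5.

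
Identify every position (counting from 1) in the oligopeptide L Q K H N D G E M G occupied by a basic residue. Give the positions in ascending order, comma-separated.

Lysine (K), arginine (R), and histidine (H) have basic, nitrogen-containing side chains.
Matching residues: K3, H4.

3, 4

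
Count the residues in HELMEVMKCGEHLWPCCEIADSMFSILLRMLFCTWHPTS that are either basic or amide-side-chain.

5

Basic: H, K, R. Amide-side-chain: N, Q.
Basic residues here: H1, K8, H12, R29, H36 (5).
Amide-side-chain residues here: none (0).
The two groups share no amino acid, so total = 5 + 0 = 5.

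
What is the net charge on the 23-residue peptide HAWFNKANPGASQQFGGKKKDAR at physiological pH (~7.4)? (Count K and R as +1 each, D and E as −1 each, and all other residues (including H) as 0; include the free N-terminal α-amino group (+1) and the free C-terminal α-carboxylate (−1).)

Positive (K, R): K6, K18, K19, K20, R23 → +5.
Negative (D, E): D21 → −1.
The N-terminus (+1) and C-terminus (−1) cancel.
Net charge = (+5) + (−1) = +4.

+4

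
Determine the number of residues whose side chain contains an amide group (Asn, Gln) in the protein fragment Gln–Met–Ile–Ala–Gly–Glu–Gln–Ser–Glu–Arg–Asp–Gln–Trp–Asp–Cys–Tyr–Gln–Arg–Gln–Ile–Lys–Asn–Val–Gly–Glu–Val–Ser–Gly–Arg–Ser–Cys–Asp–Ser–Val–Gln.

7

Matching residues: Gln1, Gln7, Gln12, Gln17, Gln19, Asn22, Gln35.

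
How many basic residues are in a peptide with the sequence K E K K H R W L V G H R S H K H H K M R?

Lysine (K), arginine (R), and histidine (H) have basic, nitrogen-containing side chains.
Matching residues: K1, K3, K4, H5, R6, H11, R12, H14, K15, H16, H17, K18, R20.

13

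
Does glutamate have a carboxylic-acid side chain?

Yes

The acidic residues are Asp (D) and Glu (E), whose side chains end in a carboxylate group.
Glutamate is in this group.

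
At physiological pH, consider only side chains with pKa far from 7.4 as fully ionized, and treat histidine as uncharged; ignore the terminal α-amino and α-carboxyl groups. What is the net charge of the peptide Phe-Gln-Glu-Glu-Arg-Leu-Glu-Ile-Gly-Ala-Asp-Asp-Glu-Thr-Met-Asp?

-6

At pH ~7.4 the Lys and Arg side chains are protonated (+1), the Asp and Glu side chains are deprotonated (−1), and with His taken as neutral all other side chains carry no charge.
Positive (K, R): Arg5 → +1.
Negative (D, E): Glu3, Glu4, Glu7, Asp11, Asp12, Glu13, Asp16 → −7.
Net charge = (+1) + (−7) = −6.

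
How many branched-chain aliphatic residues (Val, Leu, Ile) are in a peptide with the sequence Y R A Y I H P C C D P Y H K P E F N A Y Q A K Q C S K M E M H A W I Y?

2

Matching residues: I5, I34.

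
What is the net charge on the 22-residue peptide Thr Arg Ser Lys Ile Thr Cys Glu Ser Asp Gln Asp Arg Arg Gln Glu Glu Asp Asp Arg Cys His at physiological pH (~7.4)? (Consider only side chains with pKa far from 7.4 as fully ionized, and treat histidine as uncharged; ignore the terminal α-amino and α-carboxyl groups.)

-2

Near pH 7.4, K and R contribute +1 each, D and E contribute −1 each, and every other side chain (His included, as stated) is uncharged.
Positive (K, R): Arg2, Lys4, Arg13, Arg14, Arg20 → +5.
Negative (D, E): Glu8, Asp10, Asp12, Glu16, Glu17, Asp18, Asp19 → −7.
Net charge = (+5) + (−7) = −2.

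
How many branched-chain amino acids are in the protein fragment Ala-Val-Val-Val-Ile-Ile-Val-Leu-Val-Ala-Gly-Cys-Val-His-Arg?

9

V, L, and I make up the branched-chain aliphatic group.
Matching residues: Val2, Val3, Val4, Ile5, Ile6, Val7, Leu8, Val9, Val13.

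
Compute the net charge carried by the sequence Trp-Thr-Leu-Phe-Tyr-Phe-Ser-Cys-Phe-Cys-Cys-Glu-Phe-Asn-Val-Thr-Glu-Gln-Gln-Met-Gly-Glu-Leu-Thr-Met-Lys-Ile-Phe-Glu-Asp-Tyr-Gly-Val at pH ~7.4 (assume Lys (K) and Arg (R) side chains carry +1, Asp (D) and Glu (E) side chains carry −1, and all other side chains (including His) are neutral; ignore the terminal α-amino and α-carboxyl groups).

-4

Positive (K, R): Lys26 → +1.
Negative (D, E): Glu12, Glu17, Glu22, Glu29, Asp30 → −5.
Net charge = (+1) + (−5) = −4.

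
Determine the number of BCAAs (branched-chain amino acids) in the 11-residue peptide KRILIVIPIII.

8

Valine (V), leucine (L), and isoleucine (I) are the branched-chain amino acids.
Matching residues: I3, L4, I5, V6, I7, I9, I10, I11.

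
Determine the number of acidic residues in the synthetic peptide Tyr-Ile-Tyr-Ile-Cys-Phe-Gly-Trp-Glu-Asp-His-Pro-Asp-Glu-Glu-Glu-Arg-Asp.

Aspartate (D) and glutamate (E) have carboxylic-acid side chains and are the acidic amino acids.
Matching residues: Glu9, Asp10, Asp13, Glu14, Glu15, Glu16, Asp18.

7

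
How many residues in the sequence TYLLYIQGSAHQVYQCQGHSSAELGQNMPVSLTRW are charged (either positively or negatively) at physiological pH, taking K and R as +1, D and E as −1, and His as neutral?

Charged side chains at pH ~7.4: K, R (positive); D, E (negative).
Matching residues: E23, R34.

2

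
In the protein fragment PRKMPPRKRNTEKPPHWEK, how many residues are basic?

8

K, R, and H are the three residues with basic side chains (ε-amine, guanidinium, and imidazole respectively).
Matching residues: R2, K3, R7, K8, R9, K13, H16, K19.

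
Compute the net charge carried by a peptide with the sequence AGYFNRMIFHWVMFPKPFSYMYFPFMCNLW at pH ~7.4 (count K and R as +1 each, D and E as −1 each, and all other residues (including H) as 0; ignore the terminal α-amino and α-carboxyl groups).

+2

Positive (K, R): R6, K16 → +2.
Negative (D, E): none → −0.
Net charge = (+2) + (−0) = +2.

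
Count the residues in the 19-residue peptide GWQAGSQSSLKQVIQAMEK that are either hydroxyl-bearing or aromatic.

4

Hydroxyl-bearing: S, T, Y. Aromatic: F, W, Y.
Hydroxyl-bearing residues here: S6, S8, S9 (3).
Aromatic residues here: W2 (1).
(Y belongs to both groups, but none appear in this sequence.) Total = 3 + 1 = 4.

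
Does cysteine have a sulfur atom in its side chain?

Yes

Only Cys (C) and Met (M) have a sulfur atom in the side chain.
Cysteine is in this group.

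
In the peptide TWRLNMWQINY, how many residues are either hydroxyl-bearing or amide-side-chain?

Hydroxyl-bearing: S, T, Y. Amide-side-chain: N, Q.
Hydroxyl-bearing residues here: T1, Y11 (2).
Amide-side-chain residues here: N5, Q8, N10 (3).
The two groups share no amino acid, so total = 2 + 3 = 5.

5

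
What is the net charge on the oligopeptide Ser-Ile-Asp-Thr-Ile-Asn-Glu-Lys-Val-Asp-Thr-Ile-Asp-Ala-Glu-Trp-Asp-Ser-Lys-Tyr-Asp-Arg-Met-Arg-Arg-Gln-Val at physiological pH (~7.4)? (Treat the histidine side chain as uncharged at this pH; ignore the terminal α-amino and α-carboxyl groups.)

-2

At pH ~7.4 the Lys and Arg side chains are protonated (+1), the Asp and Glu side chains are deprotonated (−1), and with His taken as neutral all other side chains carry no charge.
Positive (K, R): Lys8, Lys19, Arg22, Arg24, Arg25 → +5.
Negative (D, E): Asp3, Glu7, Asp10, Asp13, Glu15, Asp17, Asp21 → −7.
Net charge = (+5) + (−7) = −2.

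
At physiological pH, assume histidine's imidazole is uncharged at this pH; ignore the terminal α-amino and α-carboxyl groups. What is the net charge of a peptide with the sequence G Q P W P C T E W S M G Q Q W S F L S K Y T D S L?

The side chains ionized at physiological pH are Lys/Arg (+1) and Asp/Glu (−1); with His treated as neutral, nothing else contributes.
Positive (K, R): K20 → +1.
Negative (D, E): E8, D23 → −2.
Net charge = (+1) + (−2) = −1.

-1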